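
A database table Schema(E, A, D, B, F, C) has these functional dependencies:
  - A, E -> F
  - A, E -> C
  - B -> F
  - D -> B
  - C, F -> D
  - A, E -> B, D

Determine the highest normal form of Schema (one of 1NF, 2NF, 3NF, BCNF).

Candidate key: {A, E}. Prime attributes: {A, E}.
B -> F breaks BCNF: {B}⁺ = {B, F}, so {B} is not a superkey.
Because {F} is non-prime and the left side of B -> F is not a superkey, the relation is not in 3NF.
No proper subset of a key has a non-prime attribute in its closure, so there is no partial dependency; 2NF holds.

2NF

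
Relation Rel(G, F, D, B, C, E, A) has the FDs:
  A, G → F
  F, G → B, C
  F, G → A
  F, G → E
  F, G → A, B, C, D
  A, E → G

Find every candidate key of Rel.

{A, E}, {A, G}, {F, G}

{A, E}⁺ = {A, B, C, D, E, F, G}, which is every attribute, so {A, E} is a candidate key.
{A, G}⁺ = {A, B, C, D, E, F, G}, which is every attribute, so {A, G} is a candidate key.
{F, G}⁺ = {A, B, C, D, E, F, G}, which is every attribute, so {F, G} is a candidate key.
No proper subset of any of these is a key, and no other minimal superkey exists.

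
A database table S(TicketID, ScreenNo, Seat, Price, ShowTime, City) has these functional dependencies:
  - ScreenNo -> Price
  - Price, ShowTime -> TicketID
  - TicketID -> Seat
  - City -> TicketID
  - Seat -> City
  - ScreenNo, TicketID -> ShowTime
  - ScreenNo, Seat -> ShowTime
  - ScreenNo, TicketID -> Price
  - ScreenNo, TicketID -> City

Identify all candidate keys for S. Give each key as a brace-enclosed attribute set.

{ScreenNo} never appears on the right of any FD, so every key must include it.
{City, ScreenNo} is a candidate key since {City, ScreenNo}⁺ = {City, Price, ScreenNo, Seat, ShowTime, TicketID} covers every attribute.
{ScreenNo, Seat} is a candidate key since {ScreenNo, Seat}⁺ = {City, Price, ScreenNo, Seat, ShowTime, TicketID} covers every attribute.
{ScreenNo, ShowTime} is a candidate key since {ScreenNo, ShowTime}⁺ = {City, Price, ScreenNo, Seat, ShowTime, TicketID} covers every attribute.
{ScreenNo, TicketID} is a candidate key since {ScreenNo, TicketID}⁺ = {City, Price, ScreenNo, Seat, ShowTime, TicketID} covers every attribute.
These are minimal and exhaustive — every other superkey contains one of them.

{City, ScreenNo}, {ScreenNo, Seat}, {ScreenNo, ShowTime}, {ScreenNo, TicketID}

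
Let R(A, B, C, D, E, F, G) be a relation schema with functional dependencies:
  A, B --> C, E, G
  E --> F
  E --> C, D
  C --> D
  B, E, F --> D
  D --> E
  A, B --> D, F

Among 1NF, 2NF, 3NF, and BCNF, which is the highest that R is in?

2NF

Candidate key: {A, B}. Prime attributes: {A, B}.
E --> F breaks BCNF: {E}⁺ = {C, D, E, F}, so {E} is not a superkey.
E --> F has non-prime {F} on the right and a non-superkey on the left, so 3NF fails.
No non-prime attribute depends on a proper subset of any candidate key, so 2NF holds.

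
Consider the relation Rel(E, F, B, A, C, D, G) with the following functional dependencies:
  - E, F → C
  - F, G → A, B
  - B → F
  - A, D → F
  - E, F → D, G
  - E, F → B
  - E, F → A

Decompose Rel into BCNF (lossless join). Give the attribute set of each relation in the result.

{A, B, G}; {B, F}; {C, D, E, F, G}

Candidate keys of the original relation: {A, D, E}, {B, E}, {E, F}.
In {A, B, C, D, E, F, G}, {F, G} is not a superkey ({F, G}⁺ restricted to this set is {A, B, F, G}), so split on F, G → A, B into {A, B, F, G} and {C, D, E, F, G}.
In {A, B, F, G}, {B} is not a superkey ({B}⁺ restricted to this set is {B, F}), so split on B → F into {B, F} and {A, B, G}.
{B, F} has no BCNF violation.
{A, B, G} has no BCNF violation.
{C, D, E, F, G} has no BCNF violation.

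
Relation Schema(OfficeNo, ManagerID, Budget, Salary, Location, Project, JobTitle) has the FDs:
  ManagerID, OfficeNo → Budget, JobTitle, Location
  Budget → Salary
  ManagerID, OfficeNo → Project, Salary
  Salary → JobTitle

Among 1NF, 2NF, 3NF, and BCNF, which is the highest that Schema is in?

Candidate key: {ManagerID, OfficeNo}. Prime attributes: {ManagerID, OfficeNo}.
For Budget → Salary we have {Budget}⁺ = {Budget, JobTitle, Salary}; {Budget} is not a superkey, so BCNF fails.
Because {Salary} is non-prime and the left side of Budget → Salary is not a superkey, the relation is not in 3NF.
No non-prime attribute depends on a proper subset of any candidate key, so 2NF holds.

2NF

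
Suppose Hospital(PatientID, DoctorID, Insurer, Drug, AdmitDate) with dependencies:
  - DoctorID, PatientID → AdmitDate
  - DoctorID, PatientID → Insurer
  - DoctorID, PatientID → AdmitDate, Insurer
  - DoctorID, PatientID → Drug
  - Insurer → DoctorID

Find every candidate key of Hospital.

{DoctorID, PatientID}, {Insurer, PatientID}

Attributes never on any right-hand side: {PatientID} — every candidate key must contain it.
{DoctorID, PatientID} is a candidate key since {DoctorID, PatientID}⁺ = {AdmitDate, DoctorID, Drug, Insurer, PatientID} covers every attribute.
{Insurer, PatientID} is a candidate key since {Insurer, PatientID}⁺ = {AdmitDate, DoctorID, Drug, Insurer, PatientID} covers every attribute.
No proper subset of any of these is a key, and no other minimal superkey exists.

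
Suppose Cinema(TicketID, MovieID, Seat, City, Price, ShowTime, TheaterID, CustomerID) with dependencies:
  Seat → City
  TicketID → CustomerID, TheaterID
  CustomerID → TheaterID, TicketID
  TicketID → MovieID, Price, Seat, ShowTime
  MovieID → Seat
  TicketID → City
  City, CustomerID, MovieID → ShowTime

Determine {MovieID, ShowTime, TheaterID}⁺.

Start with {MovieID, ShowTime, TheaterID}.
MovieID → Seat applies; add {Seat} → now {MovieID, Seat, ShowTime, TheaterID}.
Seat → City applies; add {City} → now {City, MovieID, Seat, ShowTime, TheaterID}.
No further FD applies.

{City, MovieID, Seat, ShowTime, TheaterID}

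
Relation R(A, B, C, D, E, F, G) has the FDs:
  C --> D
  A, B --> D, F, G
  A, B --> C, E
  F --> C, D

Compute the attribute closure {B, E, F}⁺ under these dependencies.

{B, C, D, E, F}

Start with {B, E, F}.
F --> C, D applies; add {C, D} → now {B, C, D, E, F}.
No further FD applies.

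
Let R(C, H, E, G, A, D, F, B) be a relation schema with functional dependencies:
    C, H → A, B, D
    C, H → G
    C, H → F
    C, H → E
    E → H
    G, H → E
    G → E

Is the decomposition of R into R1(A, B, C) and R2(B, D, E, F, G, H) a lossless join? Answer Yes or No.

No

R1 ∩ R2 = {B}; its closure under F is {B}.
The closure covers neither R1 nor R2 entirely; the join is not lossless.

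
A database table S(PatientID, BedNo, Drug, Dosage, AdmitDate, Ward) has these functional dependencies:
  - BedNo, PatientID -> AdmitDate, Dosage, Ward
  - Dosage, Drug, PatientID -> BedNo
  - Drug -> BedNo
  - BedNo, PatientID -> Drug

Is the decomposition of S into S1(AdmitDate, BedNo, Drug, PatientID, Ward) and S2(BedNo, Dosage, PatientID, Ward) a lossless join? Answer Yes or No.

S1 ∩ S2 = {BedNo, PatientID, Ward}; its closure under F is {AdmitDate, BedNo, Dosage, Drug, PatientID, Ward}.
S1 is contained in that closure, so S1 ∩ S2 -> S1 holds and the join is lossless.

Yes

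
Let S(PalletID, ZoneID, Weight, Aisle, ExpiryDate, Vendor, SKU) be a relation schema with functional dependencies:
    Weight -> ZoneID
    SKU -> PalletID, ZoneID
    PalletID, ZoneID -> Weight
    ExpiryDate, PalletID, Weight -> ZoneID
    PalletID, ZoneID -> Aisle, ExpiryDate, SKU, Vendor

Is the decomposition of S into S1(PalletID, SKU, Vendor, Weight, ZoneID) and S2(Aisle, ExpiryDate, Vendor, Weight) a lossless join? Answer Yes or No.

No

S1 ∩ S2 = {Vendor, Weight}; its closure under F is {Vendor, Weight, ZoneID}.
The closure covers neither S1 nor S2 entirely; the join is not lossless.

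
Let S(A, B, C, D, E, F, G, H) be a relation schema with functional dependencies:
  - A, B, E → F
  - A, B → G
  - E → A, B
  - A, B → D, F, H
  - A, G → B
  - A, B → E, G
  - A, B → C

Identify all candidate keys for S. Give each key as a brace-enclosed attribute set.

{E}⁺ = {A, B, C, D, E, F, G, H} — all of the relation — so {E} is a candidate key.
{A, B}⁺ = {A, B, C, D, E, F, G, H} — all of the relation — so {A, B} is a candidate key.
{A, G}⁺ = {A, B, C, D, E, F, G, H} — all of the relation — so {A, G} is a candidate key.
No proper subset of any of these is a key, and no other minimal superkey exists.

{A, B}, {A, G}, {E}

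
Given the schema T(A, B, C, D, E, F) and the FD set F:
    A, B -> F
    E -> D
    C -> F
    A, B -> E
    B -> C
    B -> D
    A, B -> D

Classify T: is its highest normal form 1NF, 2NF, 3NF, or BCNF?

1NF

Candidate key: {A, B}. Prime attributes: {A, B}.
E -> D breaks BCNF: {E}⁺ = {D, E}, so {E} is not a superkey.
Because {D} is non-prime and the left side of E -> D is not a superkey, the relation is not in 3NF.
{B} is a proper subset of the key {A, B}, and {B}⁺ contains the non-prime attributes {C, D, F} — a partial dependency, so 2NF is violated.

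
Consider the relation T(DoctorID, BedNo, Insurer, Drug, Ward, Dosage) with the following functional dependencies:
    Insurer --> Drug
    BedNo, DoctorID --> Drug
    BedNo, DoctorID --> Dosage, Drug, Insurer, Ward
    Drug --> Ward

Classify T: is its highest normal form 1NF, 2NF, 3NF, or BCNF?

Candidate key: {BedNo, DoctorID}. Prime attributes: {BedNo, DoctorID}.
Insurer --> Drug: {Insurer}⁺ = {Drug, Insurer, Ward}, which is not all of the attributes, so the left side is not a superkey — BCNF is violated.
Insurer --> Drug determines the non-prime attribute {Drug} from a non-superkey — 3NF is violated.
No non-prime attribute depends on a proper subset of any candidate key, so 2NF holds.

2NF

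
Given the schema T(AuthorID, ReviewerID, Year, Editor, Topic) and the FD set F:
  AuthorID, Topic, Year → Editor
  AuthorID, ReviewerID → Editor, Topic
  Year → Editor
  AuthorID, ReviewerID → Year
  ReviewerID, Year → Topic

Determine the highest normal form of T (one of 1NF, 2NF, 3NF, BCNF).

2NF

Candidate key: {AuthorID, ReviewerID}. Prime attributes: {AuthorID, ReviewerID}.
For AuthorID, Topic, Year → Editor we have {AuthorID, Topic, Year}⁺ = {AuthorID, Editor, Topic, Year}; {AuthorID, Topic, Year} is not a superkey, so BCNF fails.
AuthorID, Topic, Year → Editor has non-prime {Editor} on the right and a non-superkey on the left, so 3NF fails.
No non-prime attribute depends on a proper subset of any candidate key, so 2NF holds.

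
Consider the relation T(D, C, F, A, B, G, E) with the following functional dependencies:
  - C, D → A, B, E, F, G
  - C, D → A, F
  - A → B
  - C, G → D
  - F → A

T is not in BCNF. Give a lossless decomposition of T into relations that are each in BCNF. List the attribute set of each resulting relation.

Candidate keys of the original relation: {C, D}, {C, G}.
Within {A, B, C, D, E, F, G}: {A}⁺ ∩ {A, B, C, D, E, F, G} = {A, B}, not the whole set, so A → B violates BCNF; decompose into {A, B} and {A, C, D, E, F, G}.
{A, B} has no BCNF violation.
Within {A, C, D, E, F, G}: {F}⁺ ∩ {A, C, D, E, F, G} = {A, F}, not the whole set, so F → A violates BCNF; decompose into {A, F} and {C, D, E, F, G}.
{A, F} has no BCNF violation.
{C, D, E, F, G} has no BCNF violation.

{A, B}; {A, F}; {C, D, E, F, G}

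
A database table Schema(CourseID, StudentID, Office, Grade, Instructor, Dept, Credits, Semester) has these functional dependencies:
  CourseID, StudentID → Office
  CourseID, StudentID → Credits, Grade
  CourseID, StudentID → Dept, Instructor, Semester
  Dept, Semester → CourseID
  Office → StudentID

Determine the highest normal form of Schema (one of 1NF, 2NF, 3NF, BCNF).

3NF

Candidate keys: {CourseID, Office}, {CourseID, StudentID}, {Dept, Office, Semester}, {Dept, Semester, StudentID}. Prime attributes: {CourseID, Dept, Office, Semester, StudentID}.
For Dept, Semester → CourseID we have {Dept, Semester}⁺ = {CourseID, Dept, Semester}; {Dept, Semester} is not a superkey, so BCNF fails.
Its right-hand attributes {CourseID} are all prime, as are those of every other non-superkey FD — the relation is in 3NF.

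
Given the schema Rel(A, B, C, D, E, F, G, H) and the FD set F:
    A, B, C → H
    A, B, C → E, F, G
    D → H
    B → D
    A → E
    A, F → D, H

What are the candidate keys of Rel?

Attributes never on any right-hand side: {A, B, C} — every candidate key must contain all of them.
{A, B, C}⁺ = {A, B, C, D, E, F, G, H}, which is every attribute, so {A, B, C} is a candidate key.
Every other attribute set either contains this one or has a smaller closure.

{A, B, C}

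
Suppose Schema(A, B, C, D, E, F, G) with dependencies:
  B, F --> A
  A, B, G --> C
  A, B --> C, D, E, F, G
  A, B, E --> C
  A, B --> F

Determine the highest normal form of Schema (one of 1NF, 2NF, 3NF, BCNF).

Candidate keys: {A, B}, {B, F}. Prime attributes: {A, B, F}.
The left-hand side of every FD is a superkey, so BCNF is satisfied.

BCNF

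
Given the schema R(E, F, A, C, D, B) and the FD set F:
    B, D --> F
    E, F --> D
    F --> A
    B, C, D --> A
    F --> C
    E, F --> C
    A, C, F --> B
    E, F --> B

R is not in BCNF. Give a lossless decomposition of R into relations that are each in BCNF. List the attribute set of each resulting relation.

Candidate keys of the original relation: {B, D, E}, {E, F}.
{A, B, C, D, E, F}: {B, D} determines {A, B, C, D, F} here but is not a superkey — split on B, D --> A, C, F, giving {A, B, C, D, F} and {B, D, E}.
{A, B, C, D, F}: {F} determines {A, B, C, F} here but is not a superkey — split on F --> A, B, C, giving {A, B, C, F} and {D, F}.
{A, B, C, F} is in BCNF.
{D, F} is in BCNF.
{B, D, E} is in BCNF.

{A, B, C, F}; {B, D, E}; {D, F}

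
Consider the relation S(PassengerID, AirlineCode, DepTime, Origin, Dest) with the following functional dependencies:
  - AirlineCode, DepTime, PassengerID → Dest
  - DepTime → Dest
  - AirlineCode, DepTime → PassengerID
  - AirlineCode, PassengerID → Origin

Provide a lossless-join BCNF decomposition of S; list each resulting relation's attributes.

Candidate key of the original relation: {AirlineCode, DepTime}.
Within {AirlineCode, DepTime, Dest, Origin, PassengerID}: {DepTime}⁺ ∩ {AirlineCode, DepTime, Dest, Origin, PassengerID} = {DepTime, Dest}, not the whole set, so DepTime → Dest violates BCNF; decompose into {DepTime, Dest} and {AirlineCode, DepTime, Origin, PassengerID}.
{DepTime, Dest}: every determinant is a superkey — BCNF.
Within {AirlineCode, DepTime, Origin, PassengerID}: {AirlineCode, PassengerID}⁺ ∩ {AirlineCode, DepTime, Origin, PassengerID} = {AirlineCode, Origin, PassengerID}, not the whole set, so AirlineCode, PassengerID → Origin violates BCNF; decompose into {AirlineCode, Origin, PassengerID} and {AirlineCode, DepTime, PassengerID}.
{AirlineCode, Origin, PassengerID}: every determinant is a superkey — BCNF.
{AirlineCode, DepTime, PassengerID}: every determinant is a superkey — BCNF.

{AirlineCode, DepTime, PassengerID}; {AirlineCode, Origin, PassengerID}; {DepTime, Dest}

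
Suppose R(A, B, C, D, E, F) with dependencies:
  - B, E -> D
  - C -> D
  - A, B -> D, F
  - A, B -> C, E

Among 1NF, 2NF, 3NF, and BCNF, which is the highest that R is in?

2NF

Candidate key: {A, B}. Prime attributes: {A, B}.
For B, E -> D we have {B, E}⁺ = {B, D, E}; {B, E} is not a superkey, so BCNF fails.
B, E -> D has non-prime {D} on the right and a non-superkey on the left, so 3NF fails.
Checking every proper subset of each key, none determines a non-prime attribute — 2NF is satisfied.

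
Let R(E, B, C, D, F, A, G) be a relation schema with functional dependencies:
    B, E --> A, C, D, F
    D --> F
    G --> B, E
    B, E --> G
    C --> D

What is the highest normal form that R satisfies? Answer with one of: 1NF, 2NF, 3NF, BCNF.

2NF

Candidate keys: {B, E}, {G}. Prime attributes: {B, E, G}.
For D --> F we have {D}⁺ = {D, F}; {D} is not a superkey, so BCNF fails.
D --> F determines the non-prime attribute {F} from a non-superkey — 3NF is violated.
Checking every proper subset of each key, none determines a non-prime attribute — 2NF is satisfied.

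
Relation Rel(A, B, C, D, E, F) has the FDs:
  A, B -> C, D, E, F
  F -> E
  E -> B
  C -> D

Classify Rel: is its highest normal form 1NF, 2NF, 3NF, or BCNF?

2NF

Candidate keys: {A, B}, {A, E}, {A, F}. Prime attributes: {A, B, E, F}.
F -> E: {F}⁺ = {B, E, F}, which is not all of the attributes, so the left side is not a superkey — BCNF is violated.
C -> D has non-prime {D} on the right and a non-superkey on the left, so 3NF fails.
Checking every proper subset of each key, none determines a non-prime attribute — 2NF is satisfied.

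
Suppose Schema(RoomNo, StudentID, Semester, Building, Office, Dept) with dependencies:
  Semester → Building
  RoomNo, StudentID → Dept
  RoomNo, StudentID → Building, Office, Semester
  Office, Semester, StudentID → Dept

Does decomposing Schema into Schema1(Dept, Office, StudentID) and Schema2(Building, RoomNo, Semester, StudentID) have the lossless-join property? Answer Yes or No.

No

Common attributes: {StudentID}; their closure is {StudentID}.
Schema1 ⊄ {StudentID} and Schema2 ⊄ {StudentID}, so the split is lossy.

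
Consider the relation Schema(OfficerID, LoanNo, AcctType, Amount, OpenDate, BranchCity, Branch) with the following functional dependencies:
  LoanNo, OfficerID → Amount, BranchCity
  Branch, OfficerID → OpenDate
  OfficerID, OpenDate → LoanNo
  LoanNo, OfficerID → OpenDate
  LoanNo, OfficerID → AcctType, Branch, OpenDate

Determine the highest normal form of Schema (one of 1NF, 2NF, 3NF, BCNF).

BCNF

Candidate keys: {Branch, OfficerID}, {LoanNo, OfficerID}, {OfficerID, OpenDate}. Prime attributes: {Branch, LoanNo, OfficerID, OpenDate}.
Every FD has a superkey on the left, so the relation is in BCNF.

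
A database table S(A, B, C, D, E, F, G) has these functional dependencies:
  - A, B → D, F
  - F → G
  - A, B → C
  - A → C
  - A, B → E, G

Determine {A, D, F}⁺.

Start with {A, D, F}.
F → G applies; add {G} → now {A, D, F, G}.
A → C applies; add {C} → now {A, C, D, F, G}.
No further FD applies.

{A, C, D, F, G}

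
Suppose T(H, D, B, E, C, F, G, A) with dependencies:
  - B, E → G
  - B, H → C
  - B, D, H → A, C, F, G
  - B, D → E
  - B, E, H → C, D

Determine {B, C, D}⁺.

Start with {B, C, D}.
B, D → E applies; add {E} → now {B, C, D, E}.
B, E → G applies; add {G} → now {B, C, D, E, G}.
No further FD applies.

{B, C, D, E, G}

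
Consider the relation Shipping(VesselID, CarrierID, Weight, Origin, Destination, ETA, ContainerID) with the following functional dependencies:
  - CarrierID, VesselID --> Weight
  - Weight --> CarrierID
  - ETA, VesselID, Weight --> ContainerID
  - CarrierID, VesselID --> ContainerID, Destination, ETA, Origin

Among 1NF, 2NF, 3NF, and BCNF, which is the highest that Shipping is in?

3NF

Candidate keys: {CarrierID, VesselID}, {VesselID, Weight}. Prime attributes: {CarrierID, VesselID, Weight}.
Weight --> CarrierID breaks BCNF: {Weight}⁺ = {CarrierID, Weight}, so {Weight} is not a superkey.
But every attribute on its right side ({CarrierID}) is prime, and the same holds for every other non-superkey FD, so 3NF still holds.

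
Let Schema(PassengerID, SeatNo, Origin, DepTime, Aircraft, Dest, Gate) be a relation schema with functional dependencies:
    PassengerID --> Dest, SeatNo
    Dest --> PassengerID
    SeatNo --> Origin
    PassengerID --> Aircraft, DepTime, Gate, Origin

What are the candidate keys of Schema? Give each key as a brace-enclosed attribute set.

{Dest}, {PassengerID}

{Dest} is a candidate key since {Dest}⁺ = {Aircraft, DepTime, Dest, Gate, Origin, PassengerID, SeatNo} covers every attribute.
{PassengerID} is a candidate key since {PassengerID}⁺ = {Aircraft, DepTime, Dest, Gate, Origin, PassengerID, SeatNo} covers every attribute.
These are minimal and exhaustive — every other superkey contains one of them.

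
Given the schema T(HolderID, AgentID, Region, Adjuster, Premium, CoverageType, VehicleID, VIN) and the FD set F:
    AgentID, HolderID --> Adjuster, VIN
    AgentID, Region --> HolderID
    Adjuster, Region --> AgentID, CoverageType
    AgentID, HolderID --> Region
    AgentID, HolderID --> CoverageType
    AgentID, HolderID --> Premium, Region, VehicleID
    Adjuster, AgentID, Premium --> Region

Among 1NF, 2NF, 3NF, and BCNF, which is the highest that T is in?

BCNF

Candidate keys: {Adjuster, AgentID, Premium}, {Adjuster, Region}, {AgentID, HolderID}, {AgentID, Region}. Prime attributes: {Adjuster, AgentID, HolderID, Premium, Region}.
Each dependency's left side is a superkey — BCNF holds.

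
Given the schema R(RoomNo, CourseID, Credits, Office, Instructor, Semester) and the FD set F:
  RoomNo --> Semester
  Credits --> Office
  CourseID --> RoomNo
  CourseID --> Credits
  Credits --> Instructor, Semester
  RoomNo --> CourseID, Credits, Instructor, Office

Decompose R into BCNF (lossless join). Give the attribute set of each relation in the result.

Candidate keys of the original relation: {CourseID}, {RoomNo}.
In {CourseID, Credits, Instructor, Office, RoomNo, Semester}, {Credits} is not a superkey ({Credits}⁺ restricted to this set is {Credits, Instructor, Office, Semester}), so split on Credits --> Instructor, Office, Semester into {Credits, Instructor, Office, Semester} and {CourseID, Credits, RoomNo}.
{Credits, Instructor, Office, Semester}: every determinant is a superkey — BCNF.
{CourseID, Credits, RoomNo}: every determinant is a superkey — BCNF.

{CourseID, Credits, RoomNo}; {Credits, Instructor, Office, Semester}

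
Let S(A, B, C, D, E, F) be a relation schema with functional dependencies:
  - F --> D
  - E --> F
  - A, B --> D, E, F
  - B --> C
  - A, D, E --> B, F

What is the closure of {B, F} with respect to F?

{B, C, D, F}

Start with {B, F}.
F --> D applies; add {D} → now {B, D, F}.
B --> C applies; add {C} → now {B, C, D, F}.
No further FD applies.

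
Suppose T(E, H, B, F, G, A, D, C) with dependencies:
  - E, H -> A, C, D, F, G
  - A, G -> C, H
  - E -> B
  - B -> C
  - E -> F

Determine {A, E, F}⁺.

Start with {A, E, F}.
E -> B applies; add {B} → now {A, B, E, F}.
B -> C applies; add {C} → now {A, B, C, E, F}.
No further FD applies.

{A, B, C, E, F}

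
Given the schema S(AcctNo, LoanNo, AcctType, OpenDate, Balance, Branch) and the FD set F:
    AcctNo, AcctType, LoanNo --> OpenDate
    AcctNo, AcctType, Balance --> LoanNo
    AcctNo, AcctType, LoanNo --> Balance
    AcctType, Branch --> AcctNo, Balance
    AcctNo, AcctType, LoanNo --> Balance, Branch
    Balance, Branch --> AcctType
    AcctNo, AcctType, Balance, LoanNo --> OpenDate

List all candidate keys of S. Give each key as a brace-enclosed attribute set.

Closure of {AcctType, Branch} is {AcctNo, AcctType, Balance, Branch, LoanNo, OpenDate}, the whole schema; {AcctType, Branch} is a candidate key.
Closure of {Balance, Branch} is {AcctNo, AcctType, Balance, Branch, LoanNo, OpenDate}, the whole schema; {Balance, Branch} is a candidate key.
Closure of {AcctNo, AcctType, Balance} is {AcctNo, AcctType, Balance, Branch, LoanNo, OpenDate}, the whole schema; {AcctNo, AcctType, Balance} is a candidate key.
Closure of {AcctNo, AcctType, LoanNo} is {AcctNo, AcctType, Balance, Branch, LoanNo, OpenDate}, the whole schema; {AcctNo, AcctType, LoanNo} is a candidate key.
No proper subset of any of these is a key, and no other minimal superkey exists.

{AcctNo, AcctType, Balance}, {AcctNo, AcctType, LoanNo}, {AcctType, Branch}, {Balance, Branch}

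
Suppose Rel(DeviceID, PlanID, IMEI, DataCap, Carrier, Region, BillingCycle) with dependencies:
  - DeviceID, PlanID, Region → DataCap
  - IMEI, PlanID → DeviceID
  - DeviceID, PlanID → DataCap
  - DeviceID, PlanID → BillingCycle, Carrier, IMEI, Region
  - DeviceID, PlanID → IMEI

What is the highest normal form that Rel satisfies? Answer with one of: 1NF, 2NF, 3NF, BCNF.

Candidate keys: {DeviceID, PlanID}, {IMEI, PlanID}. Prime attributes: {DeviceID, IMEI, PlanID}.
Each dependency's left side is a superkey — BCNF holds.

BCNF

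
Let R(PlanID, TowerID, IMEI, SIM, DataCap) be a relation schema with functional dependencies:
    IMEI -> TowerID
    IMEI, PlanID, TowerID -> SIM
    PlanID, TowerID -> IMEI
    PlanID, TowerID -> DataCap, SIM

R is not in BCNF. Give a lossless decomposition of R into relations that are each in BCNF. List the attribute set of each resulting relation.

Candidate keys of the original relation: {IMEI, PlanID}, {PlanID, TowerID}.
Within {DataCap, IMEI, PlanID, SIM, TowerID}: {IMEI}⁺ ∩ {DataCap, IMEI, PlanID, SIM, TowerID} = {IMEI, TowerID}, not the whole set, so IMEI -> TowerID violates BCNF; decompose into {IMEI, TowerID} and {DataCap, IMEI, PlanID, SIM}.
{IMEI, TowerID} has no BCNF violation.
{DataCap, IMEI, PlanID, SIM} has no BCNF violation.

{DataCap, IMEI, PlanID, SIM}; {IMEI, TowerID}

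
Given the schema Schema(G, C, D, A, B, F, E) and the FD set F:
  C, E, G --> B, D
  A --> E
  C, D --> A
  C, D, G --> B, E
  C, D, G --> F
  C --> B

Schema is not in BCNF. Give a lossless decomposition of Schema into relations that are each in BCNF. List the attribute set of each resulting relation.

Candidate keys of the original relation: {A, C, G}, {C, D, G}, {C, E, G}.
{A, B, C, D, E, F, G}: {A} determines {A, E} here but is not a superkey — split on A --> E, giving {A, E} and {A, B, C, D, F, G}.
{A, E}: every determinant is a superkey — BCNF.
{A, B, C, D, F, G}: {C, D} determines {A, B, C, D} here but is not a superkey — split on C, D --> A, B, giving {A, B, C, D} and {C, D, F, G}.
{A, B, C, D}: {C} determines {B, C} here but is not a superkey — split on C --> B, giving {B, C} and {A, C, D}.
{B, C}: every determinant is a superkey — BCNF.
{A, C, D}: every determinant is a superkey — BCNF.
{C, D, F, G}: every determinant is a superkey — BCNF.

{A, C, D}; {A, E}; {B, C}; {C, D, F, G}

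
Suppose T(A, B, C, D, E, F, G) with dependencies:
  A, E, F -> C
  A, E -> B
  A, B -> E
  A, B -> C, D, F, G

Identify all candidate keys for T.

{A} never appears on the right of any FD, so every key must include it.
{A, B} is a candidate key since {A, B}⁺ = {A, B, C, D, E, F, G} covers every attribute.
{A, E} is a candidate key since {A, E}⁺ = {A, B, C, D, E, F, G} covers every attribute.
These are minimal and exhaustive — every other superkey contains one of them.

{A, B}, {A, E}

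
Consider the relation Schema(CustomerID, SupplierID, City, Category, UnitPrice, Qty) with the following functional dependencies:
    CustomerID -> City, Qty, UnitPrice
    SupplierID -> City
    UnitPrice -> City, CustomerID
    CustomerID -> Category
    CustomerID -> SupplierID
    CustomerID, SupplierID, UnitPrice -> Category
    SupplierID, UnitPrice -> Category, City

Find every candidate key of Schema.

{CustomerID}⁺ = {Category, City, CustomerID, Qty, SupplierID, UnitPrice} — all of the relation — so {CustomerID} is a candidate key.
{UnitPrice}⁺ = {Category, City, CustomerID, Qty, SupplierID, UnitPrice} — all of the relation — so {UnitPrice} is a candidate key.
No proper subset of any of these is a key, and no other minimal superkey exists.

{CustomerID}, {UnitPrice}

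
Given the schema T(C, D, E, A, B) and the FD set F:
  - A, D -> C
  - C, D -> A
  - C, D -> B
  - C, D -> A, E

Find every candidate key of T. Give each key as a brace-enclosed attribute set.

{A, D}, {C, D}

Attributes never on any right-hand side: {D} — every candidate key must contain it.
{A, D} is a candidate key since {A, D}⁺ = {A, B, C, D, E} covers every attribute.
{C, D} is a candidate key since {C, D}⁺ = {A, B, C, D, E} covers every attribute.
Any other superkey properly contains one of these, so there are no further candidate keys.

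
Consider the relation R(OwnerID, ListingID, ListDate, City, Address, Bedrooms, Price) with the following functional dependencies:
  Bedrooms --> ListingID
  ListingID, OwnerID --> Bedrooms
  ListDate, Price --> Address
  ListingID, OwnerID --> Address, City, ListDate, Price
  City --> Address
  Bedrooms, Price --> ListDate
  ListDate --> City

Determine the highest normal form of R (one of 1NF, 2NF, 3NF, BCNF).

Candidate keys: {Bedrooms, OwnerID}, {ListingID, OwnerID}. Prime attributes: {Bedrooms, ListingID, OwnerID}.
Bedrooms --> ListingID: {Bedrooms}⁺ = {Bedrooms, ListingID}, which is not all of the attributes, so the left side is not a superkey — BCNF is violated.
ListDate, Price --> Address determines the non-prime attribute {Address} from a non-superkey — 3NF is violated.
No non-prime attribute depends on a proper subset of any candidate key, so 2NF holds.

2NF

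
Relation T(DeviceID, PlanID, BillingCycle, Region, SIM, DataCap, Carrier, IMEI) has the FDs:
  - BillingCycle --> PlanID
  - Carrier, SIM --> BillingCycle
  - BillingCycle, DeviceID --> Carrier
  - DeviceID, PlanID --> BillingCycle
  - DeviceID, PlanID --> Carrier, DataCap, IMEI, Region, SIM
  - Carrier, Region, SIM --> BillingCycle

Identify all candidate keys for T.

{BillingCycle, DeviceID}, {Carrier, DeviceID, SIM}, {DeviceID, PlanID}

No FD produces {DeviceID}, so it must be in every candidate key.
Closure of {BillingCycle, DeviceID} is {BillingCycle, Carrier, DataCap, DeviceID, IMEI, PlanID, Region, SIM}, the whole schema; {BillingCycle, DeviceID} is a candidate key.
Closure of {DeviceID, PlanID} is {BillingCycle, Carrier, DataCap, DeviceID, IMEI, PlanID, Region, SIM}, the whole schema; {DeviceID, PlanID} is a candidate key.
Closure of {Carrier, DeviceID, SIM} is {BillingCycle, Carrier, DataCap, DeviceID, IMEI, PlanID, Region, SIM}, the whole schema; {Carrier, DeviceID, SIM} is a candidate key.
Any other superkey properly contains one of these, so there are no further candidate keys.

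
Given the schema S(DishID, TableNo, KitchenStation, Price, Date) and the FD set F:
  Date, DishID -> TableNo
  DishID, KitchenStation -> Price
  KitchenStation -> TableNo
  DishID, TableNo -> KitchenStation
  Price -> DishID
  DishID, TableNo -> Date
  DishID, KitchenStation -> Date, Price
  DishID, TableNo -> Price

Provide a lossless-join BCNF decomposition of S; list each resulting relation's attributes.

Candidate keys of the original relation: {Date, DishID}, {Date, Price}, {DishID, KitchenStation}, {DishID, TableNo}, {KitchenStation, Price}, {Price, TableNo}.
In {Date, DishID, KitchenStation, Price, TableNo}, {KitchenStation} is not a superkey ({KitchenStation}⁺ restricted to this set is {KitchenStation, TableNo}), so split on KitchenStation -> TableNo into {KitchenStation, TableNo} and {Date, DishID, KitchenStation, Price}.
{KitchenStation, TableNo} is in BCNF.
In {Date, DishID, KitchenStation, Price}, {Price} is not a superkey ({Price}⁺ restricted to this set is {DishID, Price}), so split on Price -> DishID into {DishID, Price} and {Date, KitchenStation, Price}.
{DishID, Price} is in BCNF.
{Date, KitchenStation, Price} is in BCNF.

{Date, KitchenStation, Price}; {DishID, Price}; {KitchenStation, TableNo}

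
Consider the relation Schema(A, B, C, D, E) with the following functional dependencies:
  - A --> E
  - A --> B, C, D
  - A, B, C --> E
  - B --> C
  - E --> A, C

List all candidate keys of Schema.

{A}, {E}

{A}⁺ = {A, B, C, D, E}, which is every attribute, so {A} is a candidate key.
{E}⁺ = {A, B, C, D, E}, which is every attribute, so {E} is a candidate key.
No proper subset of any of these is a key, and no other minimal superkey exists.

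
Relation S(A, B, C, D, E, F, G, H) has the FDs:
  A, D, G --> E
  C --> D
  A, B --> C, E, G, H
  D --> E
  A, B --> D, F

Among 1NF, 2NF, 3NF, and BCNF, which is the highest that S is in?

Candidate key: {A, B}. Prime attributes: {A, B}.
A, D, G --> E: {A, D, G}⁺ = {A, D, E, G}, which is not all of the attributes, so the left side is not a superkey — BCNF is violated.
A, D, G --> E has non-prime {E} on the right and a non-superkey on the left, so 3NF fails.
Checking every proper subset of each key, none determines a non-prime attribute — 2NF is satisfied.

2NF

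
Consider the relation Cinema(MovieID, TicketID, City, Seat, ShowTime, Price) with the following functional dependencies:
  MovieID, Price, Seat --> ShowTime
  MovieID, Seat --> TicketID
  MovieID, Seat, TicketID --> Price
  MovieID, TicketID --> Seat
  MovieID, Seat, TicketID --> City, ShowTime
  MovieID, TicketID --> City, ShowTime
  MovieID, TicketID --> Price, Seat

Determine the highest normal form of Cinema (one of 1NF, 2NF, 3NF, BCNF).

BCNF

Candidate keys: {MovieID, Seat}, {MovieID, TicketID}. Prime attributes: {MovieID, Seat, TicketID}.
The left-hand side of every FD is a superkey, so BCNF is satisfied.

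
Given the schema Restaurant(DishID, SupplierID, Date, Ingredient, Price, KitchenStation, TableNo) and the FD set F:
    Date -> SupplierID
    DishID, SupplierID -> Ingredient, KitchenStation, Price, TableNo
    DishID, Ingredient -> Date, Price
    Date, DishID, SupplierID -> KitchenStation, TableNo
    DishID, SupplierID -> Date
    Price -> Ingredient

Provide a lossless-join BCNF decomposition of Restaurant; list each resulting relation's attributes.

{Date, DishID, KitchenStation, Price, TableNo}; {Date, SupplierID}; {Ingredient, Price}

Candidate keys of the original relation: {Date, DishID}, {DishID, Ingredient}, {DishID, Price}, {DishID, SupplierID}.
In {Date, DishID, Ingredient, KitchenStation, Price, SupplierID, TableNo}, {Date} is not a superkey ({Date}⁺ restricted to this set is {Date, SupplierID}), so split on Date -> SupplierID into {Date, SupplierID} and {Date, DishID, Ingredient, KitchenStation, Price, TableNo}.
{Date, SupplierID} is in BCNF.
In {Date, DishID, Ingredient, KitchenStation, Price, TableNo}, {Price} is not a superkey ({Price}⁺ restricted to this set is {Ingredient, Price}), so split on Price -> Ingredient into {Ingredient, Price} and {Date, DishID, KitchenStation, Price, TableNo}.
{Ingredient, Price} is in BCNF.
{Date, DishID, KitchenStation, Price, TableNo} is in BCNF.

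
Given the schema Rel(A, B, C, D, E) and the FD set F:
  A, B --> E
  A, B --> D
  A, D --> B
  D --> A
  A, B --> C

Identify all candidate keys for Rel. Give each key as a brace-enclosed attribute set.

{A, B}, {D}

{D} is a candidate key since {D}⁺ = {A, B, C, D, E} covers every attribute.
{A, B} is a candidate key since {A, B}⁺ = {A, B, C, D, E} covers every attribute.
Any other superkey properly contains one of these, so there are no further candidate keys.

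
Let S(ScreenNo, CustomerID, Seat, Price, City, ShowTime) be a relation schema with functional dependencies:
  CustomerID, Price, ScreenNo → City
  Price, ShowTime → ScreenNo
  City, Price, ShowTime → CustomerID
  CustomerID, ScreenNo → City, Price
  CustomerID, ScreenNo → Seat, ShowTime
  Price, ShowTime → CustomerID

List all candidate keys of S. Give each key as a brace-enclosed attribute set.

{CustomerID, ScreenNo}, {Price, ShowTime}

Closure of {CustomerID, ScreenNo} is {City, CustomerID, Price, ScreenNo, Seat, ShowTime}, the whole schema; {CustomerID, ScreenNo} is a candidate key.
Closure of {Price, ShowTime} is {City, CustomerID, Price, ScreenNo, Seat, ShowTime}, the whole schema; {Price, ShowTime} is a candidate key.
Any other superkey properly contains one of these, so there are no further candidate keys.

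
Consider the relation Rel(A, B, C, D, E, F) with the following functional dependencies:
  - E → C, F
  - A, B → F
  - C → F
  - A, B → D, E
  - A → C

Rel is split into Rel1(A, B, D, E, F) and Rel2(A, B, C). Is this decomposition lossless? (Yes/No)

Yes

Rel1 ∩ Rel2 = {A, B}; its closure under F is {A, B, C, D, E, F}.
This includes all of Rel1, so the common attributes are a superkey of Rel1 — the join is lossless.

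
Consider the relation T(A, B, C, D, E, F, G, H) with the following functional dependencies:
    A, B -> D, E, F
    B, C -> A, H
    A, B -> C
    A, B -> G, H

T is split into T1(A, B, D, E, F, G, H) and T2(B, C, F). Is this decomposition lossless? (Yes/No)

No

T1 ∩ T2 = {B, F}; its closure under F is {B, F}.
The closure covers neither T1 nor T2 entirely; the join is not lossless.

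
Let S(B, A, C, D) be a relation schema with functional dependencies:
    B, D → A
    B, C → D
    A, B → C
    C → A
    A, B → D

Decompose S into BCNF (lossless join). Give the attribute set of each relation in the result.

{A, C}; {B, C, D}

Candidate keys of the original relation: {A, B}, {B, C}, {B, D}.
{A, B, C, D}: {C} determines {A, C} here but is not a superkey — split on C → A, giving {A, C} and {B, C, D}.
{A, C} is in BCNF.
{B, C, D} is in BCNF.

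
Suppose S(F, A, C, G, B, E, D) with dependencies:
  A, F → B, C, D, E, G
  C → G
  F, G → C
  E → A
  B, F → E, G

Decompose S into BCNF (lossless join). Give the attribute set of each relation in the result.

{A, E}; {B, C, D, E, F}; {C, G}

Candidate keys of the original relation: {A, F}, {B, F}, {E, F}.
Within {A, B, C, D, E, F, G}: {C}⁺ ∩ {A, B, C, D, E, F, G} = {C, G}, not the whole set, so C → G violates BCNF; decompose into {C, G} and {A, B, C, D, E, F}.
{C, G}: every determinant is a superkey — BCNF.
Within {A, B, C, D, E, F}: {E}⁺ ∩ {A, B, C, D, E, F} = {A, E}, not the whole set, so E → A violates BCNF; decompose into {A, E} and {B, C, D, E, F}.
{A, E}: every determinant is a superkey — BCNF.
{B, C, D, E, F}: every determinant is a superkey — BCNF.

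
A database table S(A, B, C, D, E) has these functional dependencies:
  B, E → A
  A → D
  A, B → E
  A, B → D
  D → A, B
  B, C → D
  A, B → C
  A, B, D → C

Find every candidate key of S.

{A}, {B, C}, {B, E}, {D}

{A} is a candidate key since {A}⁺ = {A, B, C, D, E} covers every attribute.
{D} is a candidate key since {D}⁺ = {A, B, C, D, E} covers every attribute.
{B, C} is a candidate key since {B, C}⁺ = {A, B, C, D, E} covers every attribute.
{B, E} is a candidate key since {B, E}⁺ = {A, B, C, D, E} covers every attribute.
These are minimal and exhaustive — every other superkey contains one of them.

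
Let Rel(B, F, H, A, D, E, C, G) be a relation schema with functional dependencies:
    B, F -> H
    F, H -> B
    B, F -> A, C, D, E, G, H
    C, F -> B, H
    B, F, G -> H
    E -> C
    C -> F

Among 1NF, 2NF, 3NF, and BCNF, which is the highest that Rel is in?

BCNF

Candidate keys: {B, F}, {C}, {E}, {F, H}. Prime attributes: {B, C, E, F, H}.
Each dependency's left side is a superkey — BCNF holds.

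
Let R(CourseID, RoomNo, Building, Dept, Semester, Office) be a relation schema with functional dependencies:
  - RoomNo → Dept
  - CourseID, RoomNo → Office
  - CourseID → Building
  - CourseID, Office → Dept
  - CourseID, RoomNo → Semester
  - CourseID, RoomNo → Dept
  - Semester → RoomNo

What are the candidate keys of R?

{CourseID, RoomNo}, {CourseID, Semester}

{CourseID} never appears on the right of any FD, so every key must include it.
{CourseID, RoomNo}⁺ = {Building, CourseID, Dept, Office, RoomNo, Semester}, which is every attribute, so {CourseID, RoomNo} is a candidate key.
{CourseID, Semester}⁺ = {Building, CourseID, Dept, Office, RoomNo, Semester}, which is every attribute, so {CourseID, Semester} is a candidate key.
These are minimal and exhaustive — every other superkey contains one of them.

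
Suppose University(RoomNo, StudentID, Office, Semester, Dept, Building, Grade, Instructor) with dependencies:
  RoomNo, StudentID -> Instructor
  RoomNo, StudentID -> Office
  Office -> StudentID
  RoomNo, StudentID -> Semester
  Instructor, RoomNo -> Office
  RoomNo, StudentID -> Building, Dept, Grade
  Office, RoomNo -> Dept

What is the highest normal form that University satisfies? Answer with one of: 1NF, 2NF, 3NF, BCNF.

Candidate keys: {Instructor, RoomNo}, {Office, RoomNo}, {RoomNo, StudentID}. Prime attributes: {Instructor, Office, RoomNo, StudentID}.
For Office -> StudentID we have {Office}⁺ = {Office, StudentID}; {Office} is not a superkey, so BCNF fails.
Its right-hand attributes {StudentID} are all prime, as are those of every other non-superkey FD — the relation is in 3NF.

3NF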